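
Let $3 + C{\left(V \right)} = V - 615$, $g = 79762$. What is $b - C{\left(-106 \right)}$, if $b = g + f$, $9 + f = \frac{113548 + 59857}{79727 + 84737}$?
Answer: $\frac{13235742733}{164464} \approx 80478.0$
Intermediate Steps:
$C{\left(V \right)} = -618 + V$ ($C{\left(V \right)} = -3 + \left(V - 615\right) = -3 + \left(-615 + V\right) = -618 + V$)
$f = - \frac{1306771}{164464}$ ($f = -9 + \frac{113548 + 59857}{79727 + 84737} = -9 + \frac{173405}{164464} = - \frac{1306771}{164464} \approx -7.9456$)
$b = \frac{13116670797}{164464}$ ($b = 79762 - \frac{1306771}{164464} = \frac{13116670797}{164464} \approx 79754.0$)
$b - C{\left(-106 \right)} = \frac{13116670797}{164464} - \left(-618 - 106\right) = \frac{13116670797}{164464} - -724 = \frac{13116670797}{164464} + 724 = \frac{13235742733}{164464}$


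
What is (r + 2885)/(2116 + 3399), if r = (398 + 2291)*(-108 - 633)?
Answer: -1989664/5515 ≈ -360.77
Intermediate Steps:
r = -1992549 (r = 2689*(-741) = -1992549)
(r + 2885)/(2116 + 3399) = (-1992549 + 2885)/(2116 + 3399) = -1989664/5515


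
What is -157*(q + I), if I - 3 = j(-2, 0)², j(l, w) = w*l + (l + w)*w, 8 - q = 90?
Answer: 12403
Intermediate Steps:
q = -82 (q = 8 - 1*90 = 8 - 90 = -82)
j(l, w) = l*w + w*(l + w)
I = 3 (I = 3 + (0*(0 + 2*(-2)))² = 3 + (0*(0 - 4))² = 3 + (0*(-4))² = 3 + 0² = 3 + 0 = 3)
-157*(q + I) = -157*(-82 + 3) = -157*(-79) = 12403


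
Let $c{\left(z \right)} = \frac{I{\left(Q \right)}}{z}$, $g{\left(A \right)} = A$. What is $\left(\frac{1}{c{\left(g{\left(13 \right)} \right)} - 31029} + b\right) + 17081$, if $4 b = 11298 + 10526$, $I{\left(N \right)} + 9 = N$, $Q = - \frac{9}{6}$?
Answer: $\frac{18182288149}{806775} \approx 22537.0$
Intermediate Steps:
$Q = - \frac{3}{2}$ ($Q = \left(-9\right) \frac{1}{6} = - \frac{3}{2} \approx -1.5$)
$I{\left(N \right)} = -9 + N$
$c{\left(z \right)} = - \frac{21}{2 z}$ ($c{\left(z \right)} = \frac{-9 - \frac{3}{2}}{z} = - \frac{21}{2 z}$)
$b = 5456$ ($b = \frac{11298 + 10526}{4} = \frac{1}{4} \cdot 21824 = 5456$)
$\left(\frac{1}{c{\left(g{\left(13 \right)} \right)} - 31029} + b\right) + 17081 = \left(\frac{1}{- \frac{21}{2 \cdot 13} - 31029} + 5456\right) + 17081 = \left(\frac{1}{\left(- \frac{21}{2}\right) \frac{1}{13} - 31029} + 5456\right) + 17081 = \left(\frac{1}{- \frac{21}{26} - 31029} + 5456\right) + 17081 = \left(\frac{1}{- \frac{806775}{26}} + 5456\right) + 17081 = \left(- \frac{26}{806775} + 5456\right) + 17081 = \frac{4401764374}{806775} + 17081 = \frac{18182288149}{806775}$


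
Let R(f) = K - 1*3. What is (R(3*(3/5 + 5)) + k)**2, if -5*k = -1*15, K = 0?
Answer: 0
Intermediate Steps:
R(f) = -3 (R(f) = 0 - 1*3 = 0 - 3 = -3)
k = 3 (k = -(-1)*15/5 = -1/5*(-15) = 3)
(R(3*(3/5 + 5)) + k)**2 = (-3 + 3)**2 = 0**2 = 0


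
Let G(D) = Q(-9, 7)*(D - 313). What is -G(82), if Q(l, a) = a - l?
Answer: 3696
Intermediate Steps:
G(D) = -5008 + 16*D (G(D) = (7 - 1*(-9))*(D - 313) = (7 + 9)*(-313 + D) = 16*(-313 + D) = -5008 + 16*D)
-G(82) = -(-5008 + 16*82) = -(-5008 + 1312) = -1*(-3696) = 3696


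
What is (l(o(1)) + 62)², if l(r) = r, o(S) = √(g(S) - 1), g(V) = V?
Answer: 3844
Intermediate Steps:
o(S) = √(-1 + S) (o(S) = √(S - 1) = √(-1 + S))
(l(o(1)) + 62)² = (√(-1 + 1) + 62)² = (√0 + 62)² = (0 + 62)² = 62² = 3844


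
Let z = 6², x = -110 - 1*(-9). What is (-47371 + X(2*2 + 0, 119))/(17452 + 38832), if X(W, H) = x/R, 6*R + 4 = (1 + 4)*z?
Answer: -4168951/4952992 ≈ -0.84170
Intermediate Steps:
x = -101 (x = -110 + 9 = -101)
z = 36
R = 88/3 (R = -⅔ + ((1 + 4)*36)/6 = -⅔ + (5*36)/6 = -⅔ + (⅙)*180 = -⅔ + 30 = 88/3 ≈ 29.333)
X(W, H) = -303/88 (X(W, H) = -101/88/3 = -101*3/88 = -303/88)
(-47371 + X(2*2 + 0, 119))/(17452 + 38832) = (-47371 - 303/88)/(17452 + 38832) = -4168951/88/56284 = -4168951/88*1/56284 = -4168951/4952992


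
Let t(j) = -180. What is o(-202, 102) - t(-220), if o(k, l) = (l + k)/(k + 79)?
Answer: 22240/123 ≈ 180.81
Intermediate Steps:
o(k, l) = (k + l)/(79 + k)
o(-202, 102) - t(-220) = (-202 + 102)/(79 - 202) - 1*(-180) = -100/(-123) + 180 = -1/123*(-100) + 180 = 100/123 + 180 = 22240/123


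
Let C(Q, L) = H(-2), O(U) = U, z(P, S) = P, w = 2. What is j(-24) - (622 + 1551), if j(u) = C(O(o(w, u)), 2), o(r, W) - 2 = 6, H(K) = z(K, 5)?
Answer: -2175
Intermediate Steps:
H(K) = K
o(r, W) = 8 (o(r, W) = 2 + 6 = 8)
C(Q, L) = -2
j(u) = -2
j(-24) - (622 + 1551) = -2 - (622 + 1551) = -2 - 1*2173 = -2 - 2173 = -2175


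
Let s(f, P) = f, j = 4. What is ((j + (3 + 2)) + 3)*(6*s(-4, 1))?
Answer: -288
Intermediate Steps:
((j + (3 + 2)) + 3)*(6*s(-4, 1)) = ((4 + (3 + 2)) + 3)*(6*(-4)) = ((4 + 5) + 3)*(-24) = (9 + 3)*(-24) = 12*(-24) = -288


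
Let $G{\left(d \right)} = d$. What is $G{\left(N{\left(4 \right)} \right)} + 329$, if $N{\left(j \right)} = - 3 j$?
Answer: $317$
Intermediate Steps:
$G{\left(N{\left(4 \right)} \right)} + 329 = \left(-3\right) 4 + 329 = -12 + 329 = 317$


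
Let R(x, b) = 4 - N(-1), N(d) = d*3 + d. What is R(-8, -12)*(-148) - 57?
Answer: -1241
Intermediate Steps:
N(d) = 4*d (N(d) = 3*d + d = 4*d)
R(x, b) = 8 (R(x, b) = 4 - 4*(-1) = 4 - 1*(-4) = 4 + 4 = 8)
R(-8, -12)*(-148) - 57 = 8*(-148) - 57 = -1184 - 57 = -1241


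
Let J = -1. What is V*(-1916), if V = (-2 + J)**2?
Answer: -17244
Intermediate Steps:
V = 9 (V = (-2 - 1)**2 = (-3)**2 = 9)
V*(-1916) = 9*(-1916) = -17244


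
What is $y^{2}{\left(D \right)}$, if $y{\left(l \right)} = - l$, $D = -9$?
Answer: $81$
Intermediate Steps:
$y^{2}{\left(D \right)} = \left(\left(-1\right) \left(-9\right)\right)^{2} = 9^{2} = 81$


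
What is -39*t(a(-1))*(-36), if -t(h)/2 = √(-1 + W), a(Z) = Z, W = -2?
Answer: -2808*I*√3 ≈ -4863.6*I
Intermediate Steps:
t(h) = -2*I*√3 (t(h) = -2*√(-1 - 2) = -2*I*√3)
-39*t(a(-1))*(-36) = -(-78)*I*√3*(-36) = (78*I*√3)*(-36) = -2808*I*√3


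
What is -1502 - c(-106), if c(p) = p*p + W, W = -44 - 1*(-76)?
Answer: -12770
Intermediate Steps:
W = 32 (W = -44 + 76 = 32)
c(p) = 32 + p² (c(p) = p*p + 32 = p² + 32 = 32 + p²)
-1502 - c(-106) = -1502 - (32 + (-106)²) = -1502 - (32 + 11236) = -1502 - 1*11268 = -1502 - 11268 = -12770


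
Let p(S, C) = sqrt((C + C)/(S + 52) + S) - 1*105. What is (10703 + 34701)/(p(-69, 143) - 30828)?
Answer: -5969048211/4066614943 - 11351*I*sqrt(24803)/4066614943 ≈ -1.4678 - 0.0004396*I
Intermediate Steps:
p(S, C) = -105 + sqrt(S + 2*C/(52 + S)) (p(S, C) = sqrt((2*C)/(52 + S) + S) - 105 = sqrt(2*C/(52 + S) + S) - 105 = sqrt(S + 2*C/(52 + S)) - 105 = -105 + sqrt(S + 2*C/(52 + S)))
(10703 + 34701)/(p(-69, 143) - 30828) = (10703 + 34701)/((-105 + sqrt((2*143 - 69*(52 - 69))/(52 - 69))) - 30828) = 45404/((-105 + sqrt((286 - 69*(-17))/(-17))) - 30828) = 45404/((-105 + sqrt(-(286 + 1173)/17)) - 30828) = 45404/((-105 + sqrt(-1/17*1459)) - 30828) = 45404/((-105 + sqrt(-1459/17)) - 30828) = 45404/((-105 + I*sqrt(24803)/17) - 30828) = 45404/(-30933 + I*sqrt(24803)/17)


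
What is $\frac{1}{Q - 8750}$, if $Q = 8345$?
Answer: $- \frac{1}{405} \approx -0.0024691$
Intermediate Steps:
$\frac{1}{Q - 8750} = \frac{1}{8345 - 8750} = \frac{1}{-405} = - \frac{1}{405}$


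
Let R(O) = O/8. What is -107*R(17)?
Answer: -1819/8 ≈ -227.38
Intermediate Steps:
R(O) = O/8 (R(O) = O*(⅛) = O/8)
-107*R(17) = -107*17/8 = -1819/8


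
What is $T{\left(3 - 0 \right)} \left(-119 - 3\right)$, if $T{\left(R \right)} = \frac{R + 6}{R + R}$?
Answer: $-183$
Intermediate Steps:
$T{\left(R \right)} = \frac{6 + R}{2 R}$
$T{\left(3 - 0 \right)} \left(-119 - 3\right) = \frac{6 + \left(3 - 0\right)}{2 \left(3 - 0\right)} \left(-119 - 3\right) = \frac{6 + \left(3 + 0\right)}{2 \left(3 + 0\right)} \left(-122\right) = \frac{6 + 3}{2 \cdot 3} \left(-122\right) = \frac{1}{2} \cdot \frac{1}{3} \cdot 9 \left(-122\right) = \frac{3}{2} \left(-122\right) = -183$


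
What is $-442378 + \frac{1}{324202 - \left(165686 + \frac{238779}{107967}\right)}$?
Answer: $- \frac{2523657103598329}{5704752731} \approx -4.4238 \cdot 10^{5}$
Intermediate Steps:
$-442378 + \frac{1}{324202 - \left(165686 + \frac{238779}{107967}\right)} = -442378 + \frac{1}{324202 - \frac{5962953047}{35989}} = -442378 + \frac{1}{\frac{5704752731}{35989}} = -442378 + \frac{35989}{5704752731} = - \frac{2523657103598329}{5704752731}$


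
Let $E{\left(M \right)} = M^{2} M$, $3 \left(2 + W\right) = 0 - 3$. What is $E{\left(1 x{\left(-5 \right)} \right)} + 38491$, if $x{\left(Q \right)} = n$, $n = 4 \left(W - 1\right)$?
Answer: $34395$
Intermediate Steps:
$W = -3$ ($W = -2 + \frac{0 - 3}{3} = -2 + \frac{1}{3} \left(-3\right) = -2 - 1 = -3$)
$n = -16$ ($n = 4 \left(-3 - 1\right) = 4 \left(-4\right) = -16$)
$x{\left(Q \right)} = -16$
$E{\left(M \right)} = M^{3}$
$E{\left(1 x{\left(-5 \right)} \right)} + 38491 = \left(1 \left(-16\right)\right)^{3} + 38491 = \left(-16\right)^{3} + 38491 = -4096 + 38491 = 34395$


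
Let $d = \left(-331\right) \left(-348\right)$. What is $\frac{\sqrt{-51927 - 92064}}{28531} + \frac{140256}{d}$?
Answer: $\frac{11688}{9599} + \frac{3 i \sqrt{15999}}{28531} \approx 1.2176 + 0.0133 i$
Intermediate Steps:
$d = 115188$
$\frac{\sqrt{-51927 - 92064}}{28531} + \frac{140256}{d} = \frac{\sqrt{-51927 - 92064}}{28531} + \frac{140256}{115188} = \sqrt{-143991} \cdot \frac{1}{28531} + 140256 \cdot \frac{1}{115188} = 3 i \sqrt{15999} \cdot \frac{1}{28531} + \frac{11688}{9599} = \frac{3 i \sqrt{15999}}{28531} + \frac{11688}{9599} = \frac{11688}{9599} + \frac{3 i \sqrt{15999}}{28531}$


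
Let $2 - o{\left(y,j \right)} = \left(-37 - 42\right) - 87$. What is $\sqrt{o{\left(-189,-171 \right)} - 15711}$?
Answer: $3 i \sqrt{1727} \approx 124.67 i$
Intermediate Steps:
$o{\left(y,j \right)} = 168$ ($o{\left(y,j \right)} = 2 - \left(\left(-37 - 42\right) - 87\right) = 2 - \left(-79 - 87\right) = 2 - -166 = 2 + 166 = 168$)
$\sqrt{o{\left(-189,-171 \right)} - 15711} = \sqrt{168 - 15711} = \sqrt{-15543} = 3 i \sqrt{1727}$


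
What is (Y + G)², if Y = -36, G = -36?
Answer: 5184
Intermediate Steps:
(Y + G)² = (-36 - 36)² = (-72)² = 5184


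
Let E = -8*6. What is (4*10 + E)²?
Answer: 64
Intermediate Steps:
E = -48
(4*10 + E)² = (4*10 - 48)² = (40 - 48)² = (-8)² = 64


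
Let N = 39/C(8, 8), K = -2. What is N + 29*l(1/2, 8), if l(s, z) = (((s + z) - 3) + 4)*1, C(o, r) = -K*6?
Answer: 1115/4 ≈ 278.75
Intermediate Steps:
C(o, r) = 12 (C(o, r) = -(-2)*6 = -1*(-12) = 12)
l(s, z) = 1 + s + z (l(s, z) = ((-3 + s + z) + 4)*1 = (1 + s + z)*1 = 1 + s + z)
N = 13/4 (N = 39/12 = 39*(1/12) = 13/4 ≈ 3.2500)
N + 29*l(1/2, 8) = 13/4 + 29*(1 + 1/2 + 8) = 13/4 + 29*(1 + ½ + 8) = 13/4 + 29*(19/2) = 13/4 + 551/2 = 1115/4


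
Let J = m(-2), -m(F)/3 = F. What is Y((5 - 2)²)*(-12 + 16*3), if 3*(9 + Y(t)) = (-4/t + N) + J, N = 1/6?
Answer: -766/3 ≈ -255.33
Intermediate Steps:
m(F) = -3*F
N = ⅙ ≈ 0.16667
J = 6 (J = -3*(-2) = 6)
Y(t) = -125/18 - 4/(3*t) (Y(t) = -9 + ((-4/t + ⅙) + 6)/3 = -9 + ((⅙ - 4/t) + 6)/3 = -9 + (37/6 - 4/t)/3 = -9 + (37/18 - 4/(3*t)) = -125/18 - 4/(3*t))
Y((5 - 2)²)*(-12 + 16*3) = ((-24 - 125*(5 - 2)²)/(18*((5 - 2)²)))*(-12 + 16*3) = ((-24 - 125*3²)/(18*(3²)))*(-12 + 48) = ((1/18)*(-24 - 125*9)/9)*36 = ((1/18)*(⅑)*(-24 - 1125))*36 = ((1/18)*(⅑)*(-1149))*36 = -383/54*36 = -766/3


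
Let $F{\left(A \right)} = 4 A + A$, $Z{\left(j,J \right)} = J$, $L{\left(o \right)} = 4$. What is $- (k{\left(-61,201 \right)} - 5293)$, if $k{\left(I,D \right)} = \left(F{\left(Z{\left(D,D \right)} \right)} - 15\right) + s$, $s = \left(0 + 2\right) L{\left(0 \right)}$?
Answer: $4295$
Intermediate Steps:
$F{\left(A \right)} = 5 A$
$s = 8$ ($s = \left(0 + 2\right) 4 = 2 \cdot 4 = 8$)
$k{\left(I,D \right)} = -7 + 5 D$ ($k{\left(I,D \right)} = \left(5 D - 15\right) + 8 = \left(-15 + 5 D\right) + 8 = -7 + 5 D$)
$- (k{\left(-61,201 \right)} - 5293) = - (\left(-7 + 5 \cdot 201\right) - 5293) = - (\left(-7 + 1005\right) - 5293) = - (998 - 5293) = \left(-1\right) \left(-4295\right) = 4295$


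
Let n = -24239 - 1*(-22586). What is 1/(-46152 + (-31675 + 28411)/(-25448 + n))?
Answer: -27101/1250762088 ≈ -2.1668e-5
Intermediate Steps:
n = -1653 (n = -24239 + 22586 = -1653)
1/(-46152 + (-31675 + 28411)/(-25448 + n)) = 1/(-46152 + (-31675 + 28411)/(-25448 - 1653)) = 1/(-46152 - 3264/(-27101)) = 1/(-46152 - 3264*(-1/27101)) = 1/(-46152 + 3264/27101) = 1/(-1250762088/27101) = -27101/1250762088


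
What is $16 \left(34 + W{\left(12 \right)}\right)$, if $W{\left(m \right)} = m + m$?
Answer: $928$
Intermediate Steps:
$W{\left(m \right)} = 2 m$
$16 \left(34 + W{\left(12 \right)}\right) = 16 \left(34 + 2 \cdot 12\right) = 16 \left(34 + 24\right) = 16 \cdot 58 = 928$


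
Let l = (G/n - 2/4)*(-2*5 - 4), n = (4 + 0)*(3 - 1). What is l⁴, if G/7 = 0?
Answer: 2401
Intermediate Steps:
G = 0 (G = 7*0 = 0)
n = 8 (n = 4*2 = 8)
l = 7 (l = (0/8 - 2/4)*(-2*5 - 4) = (0*(⅛) - 2*¼)*(-10 - 4) = (0 - ½)*(-14) = -½*(-14) = 7)
l⁴ = 7⁴ = 2401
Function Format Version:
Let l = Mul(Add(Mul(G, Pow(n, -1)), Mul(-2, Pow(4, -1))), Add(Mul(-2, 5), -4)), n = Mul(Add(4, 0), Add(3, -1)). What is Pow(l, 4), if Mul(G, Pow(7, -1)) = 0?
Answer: 2401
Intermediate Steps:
G = 0 (G = Mul(7, 0) = 0)
n = 8 (n = Mul(4, 2) = 8)
l = 7 (l = Mul(Add(Mul(0, Pow(8, -1)), Mul(-2, Pow(4, -1))), Add(Mul(-2, 5), -4)) = Mul(Add(Mul(0, Rational(1, 8)), Mul(-2, Rational(1, 4))), Add(-10, -4)) = Mul(Add(0, Rational(-1, 2)), -14) = Mul(Rational(-1, 2), -14) = 7)
Pow(l, 4) = Pow(7, 4) = 2401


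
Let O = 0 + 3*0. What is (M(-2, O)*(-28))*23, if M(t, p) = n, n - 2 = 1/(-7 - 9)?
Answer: -4991/4 ≈ -1247.8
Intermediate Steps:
n = 31/16 (n = 2 + 1/(-7 - 9) = 2 + 1/(-16) = 2 - 1/16 = 31/16 ≈ 1.9375)
O = 0 (O = 0 + 0 = 0)
M(t, p) = 31/16
(M(-2, O)*(-28))*23 = ((31/16)*(-28))*23 = -217/4*23 = -4991/4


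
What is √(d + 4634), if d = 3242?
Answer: 2*√1969 ≈ 88.747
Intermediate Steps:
√(d + 4634) = √(3242 + 4634) = √7876 = 2*√1969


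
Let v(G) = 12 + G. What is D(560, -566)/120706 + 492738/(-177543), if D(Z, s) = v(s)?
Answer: -9929131975/3571750893 ≈ -2.7799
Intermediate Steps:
D(Z, s) = 12 + s
D(560, -566)/120706 + 492738/(-177543) = (12 - 566)/120706 + 492738/(-177543) = -554*1/120706 + 492738*(-1/177543) = -277/60353 - 164246/59181 = -9929131975/3571750893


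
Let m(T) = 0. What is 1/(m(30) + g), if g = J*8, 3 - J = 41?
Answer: -1/304 ≈ -0.0032895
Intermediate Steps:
J = -38 (J = 3 - 1*41 = 3 - 41 = -38)
g = -304 (g = -38*8 = -304)
1/(m(30) + g) = 1/(0 - 304) = 1/(-304) = -1/304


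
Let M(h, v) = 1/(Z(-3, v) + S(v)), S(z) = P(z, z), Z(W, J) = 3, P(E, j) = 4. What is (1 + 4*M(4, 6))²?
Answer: 121/49 ≈ 2.4694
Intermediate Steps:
S(z) = 4
M(h, v) = ⅐ (M(h, v) = 1/(3 + 4) = 1/7 = ⅐)
(1 + 4*M(4, 6))² = (1 + 4*(⅐))² = (1 + 4/7)² = (11/7)² = 121/49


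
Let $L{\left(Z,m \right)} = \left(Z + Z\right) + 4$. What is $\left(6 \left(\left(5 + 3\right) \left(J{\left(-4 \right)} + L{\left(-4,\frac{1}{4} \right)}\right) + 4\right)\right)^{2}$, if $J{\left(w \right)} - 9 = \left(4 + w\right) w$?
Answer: $69696$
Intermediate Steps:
$J{\left(w \right)} = 9 + w \left(4 + w\right)$ ($J{\left(w \right)} = 9 + \left(4 + w\right) w = 9 + w \left(4 + w\right)$)
$L{\left(Z,m \right)} = 4 + 2 Z$ ($L{\left(Z,m \right)} = 2 Z + 4 = 4 + 2 Z$)
$\left(6 \left(\left(5 + 3\right) \left(J{\left(-4 \right)} + L{\left(-4,\frac{1}{4} \right)}\right) + 4\right)\right)^{2} = \left(6 \left(\left(5 + 3\right) \left(\left(9 + \left(-4\right)^{2} + 4 \left(-4\right)\right) + \left(4 + 2 \left(-4\right)\right)\right) + 4\right)\right)^{2} = \left(6 \left(8 \left(\left(9 + 16 - 16\right) + \left(4 - 8\right)\right) + 4\right)\right)^{2} = \left(6 \left(8 \left(9 - 4\right) + 4\right)\right)^{2} = \left(6 \left(8 \cdot 5 + 4\right)\right)^{2} = \left(6 \left(40 + 4\right)\right)^{2} = \left(6 \cdot 44\right)^{2} = 264^{2} = 69696$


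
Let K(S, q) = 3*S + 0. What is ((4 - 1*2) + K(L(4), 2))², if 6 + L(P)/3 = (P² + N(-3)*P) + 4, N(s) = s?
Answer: 400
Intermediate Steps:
L(P) = -6 - 9*P + 3*P² (L(P) = -18 + 3*((P² - 3*P) + 4) = -18 + 3*(4 + P² - 3*P) = -18 + (12 - 9*P + 3*P²) = -6 - 9*P + 3*P²)
K(S, q) = 3*S
((4 - 1*2) + K(L(4), 2))² = ((4 - 1*2) + 3*(-6 - 9*4 + 3*4²))² = ((4 - 2) + 3*(-6 - 36 + 3*16))² = (2 + 3*(-6 - 36 + 48))² = (2 + 3*6)² = (2 + 18)² = 20² = 400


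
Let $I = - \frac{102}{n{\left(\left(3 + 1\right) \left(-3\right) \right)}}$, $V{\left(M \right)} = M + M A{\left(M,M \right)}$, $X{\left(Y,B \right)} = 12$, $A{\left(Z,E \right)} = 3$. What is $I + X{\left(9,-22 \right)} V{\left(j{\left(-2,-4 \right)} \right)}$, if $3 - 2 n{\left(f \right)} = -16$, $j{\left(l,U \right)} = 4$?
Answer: $\frac{3444}{19} \approx 181.26$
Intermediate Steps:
$n{\left(f \right)} = \frac{19}{2}$ ($n{\left(f \right)} = \frac{3}{2} - -8 = \frac{3}{2} + 8 = \frac{19}{2}$)
$V{\left(M \right)} = 4 M$ ($V{\left(M \right)} = M + M 3 = M + 3 M = 4 M$)
$I = - \frac{204}{19}$ ($I = - \frac{102}{\frac{19}{2}} = \left(-102\right) \frac{2}{19} = - \frac{204}{19} \approx -10.737$)
$I + X{\left(9,-22 \right)} V{\left(j{\left(-2,-4 \right)} \right)} = - \frac{204}{19} + 12 \cdot 4 \cdot 4 = - \frac{204}{19} + 12 \cdot 16 = - \frac{204}{19} + 192 = \frac{3444}{19}$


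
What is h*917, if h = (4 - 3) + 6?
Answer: 6419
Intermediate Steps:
h = 7 (h = 1 + 6 = 7)
h*917 = 7*917 = 6419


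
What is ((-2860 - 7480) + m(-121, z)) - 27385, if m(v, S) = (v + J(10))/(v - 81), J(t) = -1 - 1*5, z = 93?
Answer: -7620323/202 ≈ -37724.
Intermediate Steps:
J(t) = -6 (J(t) = -1 - 5 = -6)
m(v, S) = (-6 + v)/(-81 + v) (m(v, S) = (v - 6)/(v - 81) = (-6 + v)/(-81 + v))
((-2860 - 7480) + m(-121, z)) - 27385 = ((-2860 - 7480) + (-6 - 121)/(-81 - 121)) - 27385 = (-10340 - 127/(-202)) - 27385 = (-10340 - 1/202*(-127)) - 27385 = (-10340 + 127/202) - 27385 = -2088553/202 - 27385 = -7620323/202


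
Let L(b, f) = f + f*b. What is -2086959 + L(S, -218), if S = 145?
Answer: -2118787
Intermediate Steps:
L(b, f) = f + b*f
-2086959 + L(S, -218) = -2086959 - 218*(1 + 145) = -2086959 - 218*146 = -2086959 - 31828 = -2118787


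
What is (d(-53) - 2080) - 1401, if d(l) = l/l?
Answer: -3480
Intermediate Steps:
d(l) = 1
(d(-53) - 2080) - 1401 = (1 - 2080) - 1401 = -2079 - 1401 = -3480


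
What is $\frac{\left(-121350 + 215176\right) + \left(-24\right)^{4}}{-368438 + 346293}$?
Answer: $- \frac{425602}{22145} \approx -19.219$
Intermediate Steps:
$\frac{\left(-121350 + 215176\right) + \left(-24\right)^{4}}{-368438 + 346293} = \frac{93826 + 331776}{-22145} = 425602 \left(- \frac{1}{22145}\right) = - \frac{425602}{22145}$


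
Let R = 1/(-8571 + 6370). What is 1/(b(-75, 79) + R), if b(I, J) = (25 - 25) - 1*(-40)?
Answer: 2201/88039 ≈ 0.025000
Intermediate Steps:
b(I, J) = 40 (b(I, J) = 0 + 40 = 40)
R = -1/2201 (R = 1/(-2201) = -1/2201 ≈ -0.00045434)
1/(b(-75, 79) + R) = 1/(40 - 1/2201) = 1/(88039/2201) = 2201/88039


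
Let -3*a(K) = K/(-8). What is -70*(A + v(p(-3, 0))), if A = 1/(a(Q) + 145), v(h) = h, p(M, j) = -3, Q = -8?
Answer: 6495/31 ≈ 209.52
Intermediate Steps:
a(K) = K/24 (a(K) = -K/(3*(-8)) = -K*(-1)/(3*8) = -(-1)*K/24 = K/24)
A = 3/434 (A = 1/((1/24)*(-8) + 145) = 1/(-⅓ + 145) = 1/(434/3) = 3/434 ≈ 0.0069124)
-70*(A + v(p(-3, 0))) = -70*(3/434 - 3) = -70*(-1299/434) = 6495/31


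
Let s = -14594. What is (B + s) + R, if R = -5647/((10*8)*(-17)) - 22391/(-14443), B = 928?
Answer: -268322120299/19642480 ≈ -13660.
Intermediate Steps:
R = 112011381/19642480 (R = -5647/(80*(-17)) - 22391*(-1/14443) = -5647/(-1360) + 22391/14443 = -5647*(-1/1360) + 22391/14443 = 5647/1360 + 22391/14443 = 112011381/19642480 ≈ 5.7025)
(B + s) + R = (928 - 14594) + 112011381/19642480 = -13666 + 112011381/19642480 = -268322120299/19642480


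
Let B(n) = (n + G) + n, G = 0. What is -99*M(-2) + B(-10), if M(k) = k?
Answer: 178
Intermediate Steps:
B(n) = 2*n (B(n) = (n + 0) + n = n + n = 2*n)
-99*M(-2) + B(-10) = -99*(-2) + 2*(-10) = 198 - 20 = 178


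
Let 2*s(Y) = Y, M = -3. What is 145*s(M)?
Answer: -435/2 ≈ -217.50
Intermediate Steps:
s(Y) = Y/2
145*s(M) = 145*((1/2)*(-3)) = 145*(-3/2) = -435/2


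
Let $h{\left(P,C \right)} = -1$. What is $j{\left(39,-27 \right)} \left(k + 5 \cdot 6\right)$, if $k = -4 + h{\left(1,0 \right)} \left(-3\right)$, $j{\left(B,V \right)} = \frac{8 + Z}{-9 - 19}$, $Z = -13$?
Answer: $\frac{145}{28} \approx 5.1786$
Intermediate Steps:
$j{\left(B,V \right)} = \frac{5}{28}$ ($j{\left(B,V \right)} = \frac{8 - 13}{-9 - 19} = - \frac{5}{-28} = \left(-5\right) \left(- \frac{1}{28}\right) = \frac{5}{28}$)
$k = -1$ ($k = -4 - -3 = -4 + 3 = -1$)
$j{\left(39,-27 \right)} \left(k + 5 \cdot 6\right) = \frac{5 \left(-1 + 5 \cdot 6\right)}{28} = \frac{5 \left(-1 + 30\right)}{28} = \frac{5}{28} \cdot 29 = \frac{145}{28}$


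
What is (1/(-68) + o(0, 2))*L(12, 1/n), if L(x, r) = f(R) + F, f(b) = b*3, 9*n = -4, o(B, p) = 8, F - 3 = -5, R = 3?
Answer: 3801/68 ≈ 55.897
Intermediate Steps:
F = -2 (F = 3 - 5 = -2)
n = -4/9 (n = (1/9)*(-4) = -4/9 ≈ -0.44444)
f(b) = 3*b
L(x, r) = 7 (L(x, r) = 3*3 - 2 = 9 - 2 = 7)
(1/(-68) + o(0, 2))*L(12, 1/n) = (1/(-68) + 8)*7 = (-1/68 + 8)*7 = (543/68)*7 = 3801/68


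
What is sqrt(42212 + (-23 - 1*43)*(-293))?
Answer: 5*sqrt(2462) ≈ 248.09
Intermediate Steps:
sqrt(42212 + (-23 - 1*43)*(-293)) = sqrt(42212 + (-23 - 43)*(-293)) = sqrt(42212 - 66*(-293)) = sqrt(42212 + 19338) = sqrt(61550) = 5*sqrt(2462)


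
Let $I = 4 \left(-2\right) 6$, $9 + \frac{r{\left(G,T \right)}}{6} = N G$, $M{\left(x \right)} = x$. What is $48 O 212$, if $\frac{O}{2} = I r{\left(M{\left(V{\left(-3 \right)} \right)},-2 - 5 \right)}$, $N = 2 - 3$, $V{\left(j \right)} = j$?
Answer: $35168256$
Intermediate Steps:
$N = -1$ ($N = 2 - 3 = -1$)
$r{\left(G,T \right)} = -54 - 6 G$ ($r{\left(G,T \right)} = -54 + 6 \left(- G\right) = -54 - 6 G$)
$I = -48$ ($I = \left(-8\right) 6 = -48$)
$O = 3456$ ($O = 2 \left(- 48 \left(-54 - -18\right)\right) = 2 \left(- 48 \left(-54 + 18\right)\right) = 2 \left(\left(-48\right) \left(-36\right)\right) = 2 \cdot 1728 = 3456$)
$48 O 212 = 48 \cdot 3456 \cdot 212 = 165888 \cdot 212 = 35168256$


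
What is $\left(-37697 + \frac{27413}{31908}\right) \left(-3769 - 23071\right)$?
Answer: $\frac{8070844786730}{7977} \approx 1.0118 \cdot 10^{9}$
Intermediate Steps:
$\left(-37697 + \frac{27413}{31908}\right) \left(-3769 - 23071\right) = \left(-37697 + 27413 \cdot \frac{1}{31908}\right) \left(-26840\right) = \left(-37697 + \frac{27413}{31908}\right) \left(-26840\right) = \left(- \frac{1202808463}{31908}\right) \left(-26840\right) = \frac{8070844786730}{7977}$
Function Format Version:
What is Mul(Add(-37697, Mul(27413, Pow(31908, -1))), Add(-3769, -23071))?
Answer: Rational(8070844786730, 7977) ≈ 1.0118e+9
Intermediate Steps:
Mul(Add(-37697, Mul(27413, Pow(31908, -1))), Add(-3769, -23071)) = Mul(Add(-37697, Mul(27413, Rational(1, 31908))), -26840) = Mul(Add(-37697, Rational(27413, 31908)), -26840) = Mul(Rational(-1202808463, 31908), -26840) = Rational(8070844786730, 7977)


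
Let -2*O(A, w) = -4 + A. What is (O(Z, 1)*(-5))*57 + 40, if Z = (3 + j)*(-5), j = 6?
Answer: -13885/2 ≈ -6942.5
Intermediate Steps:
Z = -45 (Z = (3 + 6)*(-5) = 9*(-5) = -45)
O(A, w) = 2 - A/2 (O(A, w) = -(-4 + A)/2 = 2 - A/2)
(O(Z, 1)*(-5))*57 + 40 = ((2 - ½*(-45))*(-5))*57 + 40 = ((2 + 45/2)*(-5))*57 + 40 = ((49/2)*(-5))*57 + 40 = -245/2*57 + 40 = -13965/2 + 40 = -13885/2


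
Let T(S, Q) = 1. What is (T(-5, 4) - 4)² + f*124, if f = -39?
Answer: -4827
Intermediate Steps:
(T(-5, 4) - 4)² + f*124 = (1 - 4)² - 39*124 = (-3)² - 4836 = 9 - 4836 = -4827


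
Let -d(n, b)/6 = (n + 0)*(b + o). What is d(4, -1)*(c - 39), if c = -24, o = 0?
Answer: -1512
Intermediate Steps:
d(n, b) = -6*b*n (d(n, b) = -6*(n + 0)*(b + 0) = -6*n*b = -6*b*n)
d(4, -1)*(c - 39) = (-6*(-1)*4)*(-24 - 39) = 24*(-63) = -1512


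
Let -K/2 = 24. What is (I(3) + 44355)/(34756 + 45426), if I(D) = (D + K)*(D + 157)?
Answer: 37155/80182 ≈ 0.46338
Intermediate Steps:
K = -48 (K = -2*24 = -48)
I(D) = (-48 + D)*(157 + D) (I(D) = (D - 48)*(D + 157) = (-48 + D)*(157 + D))
(I(3) + 44355)/(34756 + 45426) = ((-7536 + 3² + 109*3) + 44355)/(34756 + 45426) = ((-7536 + 9 + 327) + 44355)/80182 = (-7200 + 44355)*(1/80182) = 37155*(1/80182) = 37155/80182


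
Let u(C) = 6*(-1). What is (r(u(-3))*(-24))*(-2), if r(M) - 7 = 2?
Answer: 432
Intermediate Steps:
u(C) = -6
r(M) = 9 (r(M) = 7 + 2 = 9)
(r(u(-3))*(-24))*(-2) = (9*(-24))*(-2) = -216*(-2) = 432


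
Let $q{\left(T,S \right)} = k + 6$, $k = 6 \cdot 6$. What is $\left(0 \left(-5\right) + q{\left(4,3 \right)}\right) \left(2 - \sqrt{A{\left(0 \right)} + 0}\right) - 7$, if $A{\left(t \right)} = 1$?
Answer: $35$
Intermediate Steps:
$k = 36$
$q{\left(T,S \right)} = 42$ ($q{\left(T,S \right)} = 36 + 6 = 42$)
$\left(0 \left(-5\right) + q{\left(4,3 \right)}\right) \left(2 - \sqrt{A{\left(0 \right)} + 0}\right) - 7 = \left(0 \left(-5\right) + 42\right) \left(2 - \sqrt{1 + 0}\right) - 7 = \left(0 + 42\right) \left(2 - \sqrt{1}\right) - 7 = 42 \left(2 - 1\right) - 7 = 42 \cdot 1 - 7 = 42 - 7 = 35$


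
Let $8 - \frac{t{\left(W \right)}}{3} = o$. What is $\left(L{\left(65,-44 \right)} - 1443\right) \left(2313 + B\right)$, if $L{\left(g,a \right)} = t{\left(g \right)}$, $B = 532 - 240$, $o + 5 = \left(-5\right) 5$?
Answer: $-3462045$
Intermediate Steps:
$o = -30$ ($o = -5 - 25 = -30$)
$t{\left(W \right)} = 114$ ($t{\left(W \right)} = 24 - -90 = 24 + 90 = 114$)
$B = 292$ ($B = 532 - 240 = 292$)
$L{\left(g,a \right)} = 114$
$\left(L{\left(65,-44 \right)} - 1443\right) \left(2313 + B\right) = \left(114 - 1443\right) \left(2313 + 292\right) = \left(-1329\right) 2605 = -3462045$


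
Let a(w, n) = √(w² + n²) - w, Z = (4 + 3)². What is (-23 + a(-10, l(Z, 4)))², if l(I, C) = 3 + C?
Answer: (13 - √149)² ≈ 0.62955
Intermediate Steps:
Z = 49 (Z = 7² = 49)
a(w, n) = √(n² + w²) - w
(-23 + a(-10, l(Z, 4)))² = (-23 + (√((3 + 4)² + (-10)²) - 1*(-10)))² = (-23 + (√(7² + 100) + 10))² = (-23 + (√(49 + 100) + 10))² = (-23 + (√149 + 10))² = (-23 + (10 + √149))² = (-13 + √149)²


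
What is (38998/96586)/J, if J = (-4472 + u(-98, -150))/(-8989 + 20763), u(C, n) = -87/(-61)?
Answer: -2000636398/1881391795 ≈ -1.0634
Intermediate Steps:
u(C, n) = 87/61 (u(C, n) = -87*(-1/61) = 87/61)
J = -272705/718214 (J = (-4472 + 87/61)/(-8989 + 20763) = -272705/61/11774 = -272705/61*1/11774 = -272705/718214 ≈ -0.37970)
(38998/96586)/J = (38998/96586)/(-272705/718214) = (38998*(1/96586))*(-718214/272705) = (19499/48293)*(-718214/272705) = -2000636398/1881391795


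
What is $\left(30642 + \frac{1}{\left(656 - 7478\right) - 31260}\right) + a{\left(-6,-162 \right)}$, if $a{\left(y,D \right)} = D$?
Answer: $\frac{1160739359}{38082} \approx 30480.0$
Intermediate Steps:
$\left(30642 + \frac{1}{\left(656 - 7478\right) - 31260}\right) + a{\left(-6,-162 \right)} = \left(30642 + \frac{1}{\left(656 - 7478\right) - 31260}\right) - 162 = \left(30642 + \frac{1}{-6822 - 31260}\right) - 162 = \left(30642 + \frac{1}{-38082}\right) - 162 = \left(30642 - \frac{1}{38082}\right) - 162 = \frac{1166908643}{38082} - 162 = \frac{1160739359}{38082}$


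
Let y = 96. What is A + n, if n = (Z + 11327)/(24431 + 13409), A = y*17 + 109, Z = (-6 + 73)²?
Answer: 8236907/4730 ≈ 1741.4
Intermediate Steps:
Z = 4489 (Z = 67² = 4489)
A = 1741 (A = 96*17 + 109 = 1632 + 109 = 1741)
n = 1977/4730 (n = (4489 + 11327)/(24431 + 13409) = 15816/37840 = 15816*(1/37840) = 1977/4730 ≈ 0.41797)
A + n = 1741 + 1977/4730 = 8236907/4730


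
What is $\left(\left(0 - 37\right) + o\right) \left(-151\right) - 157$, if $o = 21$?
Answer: $2259$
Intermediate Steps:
$\left(\left(0 - 37\right) + o\right) \left(-151\right) - 157 = \left(\left(0 - 37\right) + 21\right) \left(-151\right) - 157 = \left(-37 + 21\right) \left(-151\right) - 157 = \left(-16\right) \left(-151\right) - 157 = 2416 - 157 = 2259$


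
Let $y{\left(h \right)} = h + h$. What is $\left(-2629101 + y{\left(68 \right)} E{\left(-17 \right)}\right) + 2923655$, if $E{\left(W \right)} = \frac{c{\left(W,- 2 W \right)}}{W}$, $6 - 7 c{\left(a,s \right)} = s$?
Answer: $294586$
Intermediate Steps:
$c{\left(a,s \right)} = \frac{6}{7} - \frac{s}{7}$
$E{\left(W \right)} = \frac{\frac{6}{7} + \frac{2 W}{7}}{W}$ ($E{\left(W \right)} = \frac{\frac{6}{7} - \frac{\left(-2\right) W}{7}}{W} = \frac{\frac{6}{7} + \frac{2 W}{7}}{W}$)
$y{\left(h \right)} = 2 h$
$\left(-2629101 + y{\left(68 \right)} E{\left(-17 \right)}\right) + 2923655 = \left(-2629101 + 2 \cdot 68 \frac{2 \left(3 - 17\right)}{7 \left(-17\right)}\right) + 2923655 = \left(-2629101 + 136 \cdot \frac{2}{7} \left(- \frac{1}{17}\right) \left(-14\right)\right) + 2923655 = \left(-2629101 + 136 \cdot \frac{4}{17}\right) + 2923655 = \left(-2629101 + 32\right) + 2923655 = -2629069 + 2923655 = 294586$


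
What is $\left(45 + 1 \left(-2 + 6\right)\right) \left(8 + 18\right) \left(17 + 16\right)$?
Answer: $42042$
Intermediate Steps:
$\left(45 + 1 \left(-2 + 6\right)\right) \left(8 + 18\right) \left(17 + 16\right) = \left(45 + 1 \cdot 4\right) 26 \cdot 33 = \left(45 + 4\right) 858 = 49 \cdot 858 = 42042$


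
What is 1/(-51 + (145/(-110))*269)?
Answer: -22/8923 ≈ -0.0024655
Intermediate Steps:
1/(-51 + (145/(-110))*269) = 1/(-51 + (145*(-1/110))*269) = 1/(-51 - 29/22*269) = 1/(-51 - 7801/22) = 1/(-8923/22) = -22/8923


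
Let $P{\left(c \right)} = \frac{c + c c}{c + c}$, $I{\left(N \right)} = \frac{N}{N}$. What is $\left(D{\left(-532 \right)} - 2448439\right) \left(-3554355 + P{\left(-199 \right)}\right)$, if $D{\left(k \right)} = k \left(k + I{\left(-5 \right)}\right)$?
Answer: $7698758977938$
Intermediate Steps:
$I{\left(N \right)} = 1$
$P{\left(c \right)} = \frac{c + c^{2}}{2 c}$
$D{\left(k \right)} = k \left(1 + k\right)$ ($D{\left(k \right)} = k \left(k + 1\right) = k \left(1 + k\right)$)
$\left(D{\left(-532 \right)} - 2448439\right) \left(-3554355 + P{\left(-199 \right)}\right) = \left(- 532 \left(1 - 532\right) - 2448439\right) \left(-3554355 + \left(\frac{1}{2} + \frac{1}{2} \left(-199\right)\right)\right) = \left(\left(-532\right) \left(-531\right) - 2448439\right) \left(-3554355 + \left(\frac{1}{2} - \frac{199}{2}\right)\right) = \left(282492 - 2448439\right) \left(-3554355 - 99\right) = \left(-2165947\right) \left(-3554454\right) = 7698758977938$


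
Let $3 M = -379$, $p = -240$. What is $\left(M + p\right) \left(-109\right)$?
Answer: $\frac{119791}{3} \approx 39930.0$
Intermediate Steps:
$M = - \frac{379}{3}$ ($M = \frac{1}{3} \left(-379\right) = - \frac{379}{3} \approx -126.33$)
$\left(M + p\right) \left(-109\right) = \left(- \frac{379}{3} - 240\right) \left(-109\right) = \left(- \frac{1099}{3}\right) \left(-109\right) = \frac{119791}{3}$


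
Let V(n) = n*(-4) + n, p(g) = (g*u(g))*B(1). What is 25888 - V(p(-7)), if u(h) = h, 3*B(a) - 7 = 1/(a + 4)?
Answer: 131204/5 ≈ 26241.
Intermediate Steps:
B(a) = 7/3 + 1/(3*(4 + a)) (B(a) = 7/3 + 1/(3*(a + 4)) = 7/3 + 1/(3*(4 + a)))
p(g) = 12*g**2/5 (p(g) = (g*g)*((29 + 7*1)/(3*(4 + 1))) = g**2*((1/3)*(29 + 7)/5) = g**2*((1/3)*(1/5)*36) = g**2*(12/5) = 12*g**2/5)
V(n) = -3*n (V(n) = -4*n + n = -3*n)
25888 - V(p(-7)) = 25888 - (-3)*(12/5)*(-7)**2 = 25888 - (-3)*(12/5)*49 = 25888 - (-3)*588/5 = 25888 - 1*(-1764/5) = 25888 + 1764/5 = 131204/5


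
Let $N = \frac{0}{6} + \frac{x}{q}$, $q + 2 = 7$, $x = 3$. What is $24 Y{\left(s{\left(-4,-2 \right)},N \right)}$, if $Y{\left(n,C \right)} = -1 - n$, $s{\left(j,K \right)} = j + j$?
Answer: $168$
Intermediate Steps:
$q = 5$ ($q = -2 + 7 = 5$)
$N = \frac{3}{5}$ ($N = \frac{0}{6} + \frac{3}{5} = 0 \cdot \frac{1}{6} + 3 \cdot \frac{1}{5} = 0 + \frac{3}{5} = \frac{3}{5} \approx 0.6$)
$s{\left(j,K \right)} = 2 j$
$24 Y{\left(s{\left(-4,-2 \right)},N \right)} = 24 \left(-1 - 2 \left(-4\right)\right) = 24 \left(-1 - -8\right) = 24 \left(-1 + 8\right) = 24 \cdot 7 = 168$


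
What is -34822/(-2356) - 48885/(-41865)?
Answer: 52433203/3287798 ≈ 15.948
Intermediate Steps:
-34822/(-2356) - 48885/(-41865) = -34822*(-1/2356) - 48885*(-1/41865) = 17411/1178 + 3259/2791 = 52433203/3287798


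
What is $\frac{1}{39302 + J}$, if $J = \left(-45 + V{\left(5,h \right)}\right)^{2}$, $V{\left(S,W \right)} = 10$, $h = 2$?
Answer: $\frac{1}{40527} \approx 2.4675 \cdot 10^{-5}$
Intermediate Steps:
$J = 1225$ ($J = \left(-45 + 10\right)^{2} = \left(-35\right)^{2} = 1225$)
$\frac{1}{39302 + J} = \frac{1}{39302 + 1225} = \frac{1}{40527}$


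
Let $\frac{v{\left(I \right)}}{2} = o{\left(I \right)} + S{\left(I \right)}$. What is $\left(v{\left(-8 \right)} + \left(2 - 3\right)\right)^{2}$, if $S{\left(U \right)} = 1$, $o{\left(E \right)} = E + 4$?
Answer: $49$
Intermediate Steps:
$o{\left(E \right)} = 4 + E$
$v{\left(I \right)} = 10 + 2 I$ ($v{\left(I \right)} = 2 \left(\left(4 + I\right) + 1\right) = 2 \left(5 + I\right) = 10 + 2 I$)
$\left(v{\left(-8 \right)} + \left(2 - 3\right)\right)^{2} = \left(\left(10 + 2 \left(-8\right)\right) + \left(2 - 3\right)\right)^{2} = \left(\left(10 - 16\right) + \left(2 - 3\right)\right)^{2} = \left(-6 - 1\right)^{2} = \left(-7\right)^{2} = 49$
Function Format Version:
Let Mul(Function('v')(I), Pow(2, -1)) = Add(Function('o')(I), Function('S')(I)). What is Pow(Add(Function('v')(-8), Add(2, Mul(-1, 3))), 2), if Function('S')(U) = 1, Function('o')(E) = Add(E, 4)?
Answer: 49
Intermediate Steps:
Function('o')(E) = Add(4, E)
Function('v')(I) = Add(10, Mul(2, I)) (Function('v')(I) = Mul(2, Add(Add(4, I), 1)) = Mul(2, Add(5, I)) = Add(10, Mul(2, I)))
Pow(Add(Function('v')(-8), Add(2, Mul(-1, 3))), 2) = Pow(Add(Add(10, Mul(2, -8)), Add(2, Mul(-1, 3))), 2) = Pow(Add(Add(10, -16), Add(2, -3)), 2) = Pow(Add(-6, -1), 2) = Pow(-7, 2) = 49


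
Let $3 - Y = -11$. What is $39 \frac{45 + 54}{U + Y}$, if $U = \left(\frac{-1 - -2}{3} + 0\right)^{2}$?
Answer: $\frac{34749}{127} \approx 273.61$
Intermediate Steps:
$Y = 14$ ($Y = 3 - -11 = 3 + 11 = 14$)
$U = \frac{1}{9}$ ($U = \left(\left(-1 + 2\right) \frac{1}{3} + 0\right)^{2} = \left(1 \cdot \frac{1}{3} + 0\right)^{2} = \left(\frac{1}{3} + 0\right)^{2} = \left(\frac{1}{3}\right)^{2} = \frac{1}{9} \approx 0.11111$)
$39 \frac{45 + 54}{U + Y} = 39 \frac{45 + 54}{\frac{1}{9} + 14} = 39 \frac{99}{\frac{127}{9}} = 39 \cdot 99 \cdot \frac{9}{127} = 39 \cdot \frac{891}{127} = \frac{34749}{127}$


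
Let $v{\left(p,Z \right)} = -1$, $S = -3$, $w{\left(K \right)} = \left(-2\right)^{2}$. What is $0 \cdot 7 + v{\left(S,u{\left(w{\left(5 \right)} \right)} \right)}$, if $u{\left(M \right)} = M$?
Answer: $-1$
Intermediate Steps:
$w{\left(K \right)} = 4$
$0 \cdot 7 + v{\left(S,u{\left(w{\left(5 \right)} \right)} \right)} = 0 \cdot 7 - 1 = 0 - 1 = -1$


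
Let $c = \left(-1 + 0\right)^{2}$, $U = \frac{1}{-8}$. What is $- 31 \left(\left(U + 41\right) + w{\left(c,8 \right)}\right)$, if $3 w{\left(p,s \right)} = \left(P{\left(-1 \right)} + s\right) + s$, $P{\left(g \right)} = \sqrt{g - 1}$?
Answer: $- \frac{34379}{24} - \frac{31 i \sqrt{2}}{3} \approx -1432.5 - 14.614 i$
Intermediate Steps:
$U = - \frac{1}{8} \approx -0.125$
$P{\left(g \right)} = \sqrt{-1 + g}$
$c = 1$ ($c = \left(-1\right)^{2} = 1$)
$w{\left(p,s \right)} = \frac{2 s}{3} + \frac{i \sqrt{2}}{3}$ ($w{\left(p,s \right)} = \frac{\left(\sqrt{-1 - 1} + s\right) + s}{3} = \frac{\left(\sqrt{-2} + s\right) + s}{3} = \frac{\left(i \sqrt{2} + s\right) + s}{3} = \frac{\left(s + i \sqrt{2}\right) + s}{3} = \frac{2 s + i \sqrt{2}}{3} = \frac{2 s}{3} + \frac{i \sqrt{2}}{3}$)
$- 31 \left(\left(U + 41\right) + w{\left(c,8 \right)}\right) = - 31 \left(\left(- \frac{1}{8} + 41\right) + \left(\frac{2}{3} \cdot 8 + \frac{i \sqrt{2}}{3}\right)\right) = - 31 \left(\frac{327}{8} + \left(\frac{16}{3} + \frac{i \sqrt{2}}{3}\right)\right) = - 31 \left(\frac{1109}{24} + \frac{i \sqrt{2}}{3}\right) = - \frac{34379}{24} - \frac{31 i \sqrt{2}}{3}$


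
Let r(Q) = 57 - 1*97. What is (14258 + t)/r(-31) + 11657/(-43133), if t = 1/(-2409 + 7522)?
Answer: -629365921651/1764312232 ≈ -356.72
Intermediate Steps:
r(Q) = -40 (r(Q) = 57 - 97 = -40)
t = 1/5113 ≈ 0.00019558
(14258 + t)/r(-31) + 11657/(-43133) = (14258 + 1/5113)/(-40) + 11657/(-43133) = (72901155/5113)*(-1/40) + 11657*(-1/43133) = -14580231/40904 - 11657/43133 = -629365921651/1764312232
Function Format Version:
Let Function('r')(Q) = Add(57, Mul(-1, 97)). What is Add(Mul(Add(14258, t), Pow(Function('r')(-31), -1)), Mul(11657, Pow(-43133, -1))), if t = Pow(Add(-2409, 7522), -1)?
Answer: Rational(-629365921651, 1764312232) ≈ -356.72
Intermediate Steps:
Function('r')(Q) = -40 (Function('r')(Q) = Add(57, -97) = -40)
t = Rational(1, 5113) (t = Pow(5113, -1) = Rational(1, 5113) ≈ 0.00019558)
Add(Mul(Add(14258, t), Pow(Function('r')(-31), -1)), Mul(11657, Pow(-43133, -1))) = Add(Mul(Add(14258, Rational(1, 5113)), Pow(-40, -1)), Mul(11657, Pow(-43133, -1))) = Add(Mul(Rational(72901155, 5113), Rational(-1, 40)), Mul(11657, Rational(-1, 43133))) = Add(Rational(-14580231, 40904), Rational(-11657, 43133)) = Rational(-629365921651, 1764312232)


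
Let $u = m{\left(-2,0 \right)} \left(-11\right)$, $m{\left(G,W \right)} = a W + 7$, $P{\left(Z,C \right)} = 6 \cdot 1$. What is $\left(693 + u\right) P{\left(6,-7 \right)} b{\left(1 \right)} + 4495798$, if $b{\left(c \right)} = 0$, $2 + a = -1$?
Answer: $4495798$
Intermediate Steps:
$a = -3$ ($a = -2 - 1 = -3$)
$P{\left(Z,C \right)} = 6$
$m{\left(G,W \right)} = 7 - 3 W$ ($m{\left(G,W \right)} = - 3 W + 7 = 7 - 3 W$)
$u = -77$ ($u = \left(7 - 0\right) \left(-11\right) = \left(7 + 0\right) \left(-11\right) = 7 \left(-11\right) = -77$)
$\left(693 + u\right) P{\left(6,-7 \right)} b{\left(1 \right)} + 4495798 = \left(693 - 77\right) 6 \cdot 0 + 4495798 = 616 \cdot 0 + 4495798 = 0 + 4495798 = 4495798$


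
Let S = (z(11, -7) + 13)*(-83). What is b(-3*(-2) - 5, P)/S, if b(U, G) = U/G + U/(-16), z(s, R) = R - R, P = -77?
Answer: 93/1329328 ≈ 6.9960e-5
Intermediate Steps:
z(s, R) = 0
b(U, G) = -U/16 + U/G (b(U, G) = U/G + U*(-1/16) = U/G - U/16 = -U/16 + U/G)
S = -1079 (S = (0 + 13)*(-83) = 13*(-83) = -1079)
b(-3*(-2) - 5, P)/S = (-(-3*(-2) - 5)/16 + (-3*(-2) - 5)/(-77))/(-1079) = (-(6 - 5)/16 + (6 - 5)*(-1/77))*(-1/1079) = (-1/16*1 + 1*(-1/77))*(-1/1079) = (-1/16 - 1/77)*(-1/1079) = -93/1232*(-1/1079) = 93/1329328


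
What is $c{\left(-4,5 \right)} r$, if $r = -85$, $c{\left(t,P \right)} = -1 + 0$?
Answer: $85$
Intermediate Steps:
$c{\left(t,P \right)} = -1$
$c{\left(-4,5 \right)} r = \left(-1\right) \left(-85\right) = 85$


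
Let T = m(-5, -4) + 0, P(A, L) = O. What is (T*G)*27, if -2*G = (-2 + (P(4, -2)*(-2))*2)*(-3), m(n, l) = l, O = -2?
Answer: -972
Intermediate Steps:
P(A, L) = -2
T = -4 (T = -4 + 0 = -4)
G = 9 (G = -(-2 - 2*(-2)*2)*(-3)/2 = -(-2 + 4*2)*(-3)/2 = -(-2 + 8)*(-3)/2 = -3*(-3) = -½*(-18) = 9)
(T*G)*27 = -4*9*27 = -36*27 = -972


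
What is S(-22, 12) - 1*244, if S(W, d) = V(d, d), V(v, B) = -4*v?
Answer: -292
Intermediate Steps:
S(W, d) = -4*d
S(-22, 12) - 1*244 = -4*12 - 1*244 = -48 - 244 = -292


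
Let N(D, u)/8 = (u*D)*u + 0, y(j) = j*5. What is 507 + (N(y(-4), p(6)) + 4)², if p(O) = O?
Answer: 33132043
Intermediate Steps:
y(j) = 5*j
N(D, u) = 8*D*u² (N(D, u) = 8*((u*D)*u + 0) = 8*((D*u)*u + 0) = 8*(D*u² + 0) = 8*(D*u²) = 8*D*u²)
507 + (N(y(-4), p(6)) + 4)² = 507 + (8*(5*(-4))*6² + 4)² = 507 + (8*(-20)*36 + 4)² = 507 + (-5760 + 4)² = 507 + (-5756)² = 507 + 33131536 = 33132043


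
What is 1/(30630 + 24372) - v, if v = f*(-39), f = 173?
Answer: 371098495/55002 ≈ 6747.0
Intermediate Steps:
v = -6747 (v = 173*(-39) = -6747)
1/(30630 + 24372) - v = 1/(30630 + 24372) - 1*(-6747) = 1/55002 + 6747 = 371098495/55002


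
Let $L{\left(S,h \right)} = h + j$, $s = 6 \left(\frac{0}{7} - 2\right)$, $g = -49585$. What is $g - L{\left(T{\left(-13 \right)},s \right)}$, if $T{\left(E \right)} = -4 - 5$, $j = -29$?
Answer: $-49544$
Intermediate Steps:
$T{\left(E \right)} = -9$
$s = -12$ ($s = 6 \left(0 \cdot \frac{1}{7} - 2\right) = 6 \left(0 - 2\right) = 6 \left(-2\right) = -12$)
$L{\left(S,h \right)} = -29 + h$ ($L{\left(S,h \right)} = h - 29 = -29 + h$)
$g - L{\left(T{\left(-13 \right)},s \right)} = -49585 - \left(-29 - 12\right) = -49585 - -41 = -49585 + 41 = -49544$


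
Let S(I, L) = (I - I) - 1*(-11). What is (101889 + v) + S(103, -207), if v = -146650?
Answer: -44750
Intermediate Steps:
S(I, L) = 11 (S(I, L) = 0 + 11 = 11)
(101889 + v) + S(103, -207) = (101889 - 146650) + 11 = -44761 + 11 = -44750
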